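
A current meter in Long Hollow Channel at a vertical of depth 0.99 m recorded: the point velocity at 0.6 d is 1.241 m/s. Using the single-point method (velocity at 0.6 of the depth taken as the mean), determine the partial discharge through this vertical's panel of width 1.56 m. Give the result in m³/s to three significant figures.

1.92 m³/s

v̄ = v₀.₆ = 1.241 m/s
q = v̄ × d × w = 1.241 × 0.99 × 1.56 = 1.917 m³/s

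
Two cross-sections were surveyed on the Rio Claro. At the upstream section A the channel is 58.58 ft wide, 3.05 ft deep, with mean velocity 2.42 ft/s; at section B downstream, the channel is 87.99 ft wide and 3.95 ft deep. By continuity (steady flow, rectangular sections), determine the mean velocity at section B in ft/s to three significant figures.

1.24 ft/s

Q = A₁V₁ = (58.58×3.05) × 2.42 = 432.4 ft³/s
A₂ = 87.99 × 3.95 = 347.6 ft²
V₂ = Q/A₂ = 432.4/347.6 = 1.244 ft/s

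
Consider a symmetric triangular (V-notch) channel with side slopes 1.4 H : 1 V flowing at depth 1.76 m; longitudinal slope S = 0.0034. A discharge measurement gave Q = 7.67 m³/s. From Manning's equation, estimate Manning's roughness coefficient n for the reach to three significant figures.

0.0264

A = z·y² = 1.4×1.76² = 4.337 m²
P = 2y√(1+z²) = 2×1.76×√(1+1.4²) = 6.056 m
R = A/P = 4.337/6.056 = 0.7161 m
n = (1/Q)·A·R^(2/3)·S^(1/2) = (1/7.67) × 4.337 × 0.8004 × 0.05831 = 0.02639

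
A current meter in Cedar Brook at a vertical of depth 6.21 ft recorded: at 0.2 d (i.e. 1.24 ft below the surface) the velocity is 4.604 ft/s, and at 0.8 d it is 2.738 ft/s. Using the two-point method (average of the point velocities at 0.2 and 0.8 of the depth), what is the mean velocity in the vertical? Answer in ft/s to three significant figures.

3.67 ft/s

v̄ = (4.604 + 2.738) / 2 = 3.671 ft/s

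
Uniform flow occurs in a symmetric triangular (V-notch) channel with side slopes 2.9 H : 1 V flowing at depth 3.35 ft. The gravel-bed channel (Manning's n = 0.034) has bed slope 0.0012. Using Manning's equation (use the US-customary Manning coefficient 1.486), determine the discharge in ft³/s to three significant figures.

66.9 ft³/s

A = z·y² = 2.9×3.35² = 32.55 ft²
P = 2y√(1+z²) = 2×3.35×√(1+2.9²) = 20.55 ft
R = A/P = 32.55/20.55 = 1.583 ft
Q = (1.486/n)·A·R^(2/3)·S^(1/2) = (1.486/0.034) × 32.55 × 1.583^(2/3) × 0.0012^(1/2) = 66.94 ft³/s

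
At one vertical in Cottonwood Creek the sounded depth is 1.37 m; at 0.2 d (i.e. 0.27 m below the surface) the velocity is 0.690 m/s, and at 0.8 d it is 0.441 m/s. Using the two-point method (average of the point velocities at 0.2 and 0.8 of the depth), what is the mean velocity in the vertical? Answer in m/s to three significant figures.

v̄ = (0.690 + 0.441) / 2 = 0.5655 m/s

0.566 m/s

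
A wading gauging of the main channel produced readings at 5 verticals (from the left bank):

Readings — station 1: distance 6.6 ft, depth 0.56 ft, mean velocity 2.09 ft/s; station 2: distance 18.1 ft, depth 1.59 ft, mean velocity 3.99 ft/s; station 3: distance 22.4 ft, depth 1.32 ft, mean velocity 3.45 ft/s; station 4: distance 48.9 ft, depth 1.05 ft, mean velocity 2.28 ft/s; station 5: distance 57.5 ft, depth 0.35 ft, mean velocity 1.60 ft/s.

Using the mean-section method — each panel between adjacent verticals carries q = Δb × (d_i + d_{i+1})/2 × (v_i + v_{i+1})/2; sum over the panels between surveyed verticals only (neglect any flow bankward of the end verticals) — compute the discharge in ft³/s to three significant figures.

163 ft³/s

Panel 1-2: Δb = 11.5 ft, d̄ = (0.56+1.59)/2 = 1.075, v̄ = (2.09+3.99)/2 = 3.04 → q = 11.5×1.075×3.04 = 37.58 ft³/s
Panel 2-3: Δb = 4.3 ft, d̄ = (1.59+1.32)/2 = 1.455, v̄ = (3.99+3.45)/2 = 3.72 → q = 4.3×1.455×3.72 = 23.27 ft³/s
Panel 3-4: Δb = 26.5 ft, d̄ = (1.32+1.05)/2 = 1.185, v̄ = (3.45+2.28)/2 = 2.865 → q = 26.5×1.185×2.865 = 89.97 ft³/s
Panel 4-5: Δb = 8.6 ft, d̄ = (1.05+0.35)/2 = 0.7, v̄ = (2.28+1.60)/2 = 1.94 → q = 8.6×0.7×1.94 = 11.68 ft³/s
Q = Σ q = 162.5 ft³/s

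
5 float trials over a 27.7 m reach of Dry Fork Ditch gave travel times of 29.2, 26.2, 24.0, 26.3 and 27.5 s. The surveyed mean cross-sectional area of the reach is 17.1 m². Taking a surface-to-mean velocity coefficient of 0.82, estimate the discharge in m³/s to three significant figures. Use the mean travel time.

t̄ = (29.2 + 26.2 + 24.0 + 26.3 + 27.5) / 5 = 26.64 s
v_surface = L / t̄ = 27.7 / 26.64 = 1.040 m/s
v_mean = 0.82 × 1.040 = 0.8526 m/s
Q = A × v_mean = 17.1 × 0.8526 = 14.58 m³/s

14.6 m³/s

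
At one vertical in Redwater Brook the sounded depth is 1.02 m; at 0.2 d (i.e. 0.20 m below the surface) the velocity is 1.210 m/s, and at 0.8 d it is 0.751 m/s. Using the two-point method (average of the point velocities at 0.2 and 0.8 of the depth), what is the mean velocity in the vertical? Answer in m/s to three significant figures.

0.981 m/s

v̄ = (1.210 + 0.751) / 2 = 0.9805 m/s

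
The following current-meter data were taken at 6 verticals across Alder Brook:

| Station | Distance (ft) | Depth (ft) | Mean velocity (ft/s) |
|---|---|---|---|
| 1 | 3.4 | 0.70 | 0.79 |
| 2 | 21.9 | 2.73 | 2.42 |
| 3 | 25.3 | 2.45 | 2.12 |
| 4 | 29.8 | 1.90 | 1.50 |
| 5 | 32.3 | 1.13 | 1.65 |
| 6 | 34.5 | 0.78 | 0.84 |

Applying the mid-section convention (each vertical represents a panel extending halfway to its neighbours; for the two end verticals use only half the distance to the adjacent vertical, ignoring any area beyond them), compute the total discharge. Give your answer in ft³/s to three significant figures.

w_1 = (21.9 − 3.4)/2 = 9.25 ft; q_1 = 0.79 × 0.70 × 9.25 = 5.115 ft³/s
w_2 = (25.3 − 3.4)/2 = 10.95 ft; q_2 = 2.42 × 2.73 × 10.95 = 72.34 ft³/s
w_3 = (29.8 − 21.9)/2 = 3.95 ft; q_3 = 2.12 × 2.45 × 3.95 = 20.52 ft³/s
w_4 = (32.3 − 25.3)/2 = 3.5 ft; q_4 = 1.50 × 1.90 × 3.5 = 9.975 ft³/s
w_5 = (34.5 − 29.8)/2 = 2.35 ft; q_5 = 1.65 × 1.13 × 2.35 = 4.382 ft³/s
w_6 = (34.5 − 32.3)/2 = 1.1 ft; q_6 = 0.84 × 0.78 × 1.1 = 0.7207 ft³/s
Q = Σ qᵢ = 113.1 ft³/s

113 ft³/s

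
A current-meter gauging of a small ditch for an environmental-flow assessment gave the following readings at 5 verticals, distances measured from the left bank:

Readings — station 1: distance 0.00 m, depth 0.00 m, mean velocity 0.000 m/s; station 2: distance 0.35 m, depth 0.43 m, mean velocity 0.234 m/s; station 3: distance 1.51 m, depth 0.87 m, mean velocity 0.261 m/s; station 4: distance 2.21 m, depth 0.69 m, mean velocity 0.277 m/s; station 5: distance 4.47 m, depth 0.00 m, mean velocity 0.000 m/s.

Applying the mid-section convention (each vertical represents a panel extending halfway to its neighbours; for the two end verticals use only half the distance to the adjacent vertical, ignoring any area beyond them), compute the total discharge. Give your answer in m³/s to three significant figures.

0.570 m³/s

w_2 = (1.51 − 0.00)/2 = 0.755 m; q_2 = 0.234 × 0.43 × 0.755 = 0.07597 m³/s
w_3 = (2.21 − 0.35)/2 = 0.93 m; q_3 = 0.261 × 0.87 × 0.93 = 0.2112 m³/s
w_4 = (4.47 − 1.51)/2 = 1.48 m; q_4 = 0.277 × 0.69 × 1.48 = 0.2829 m³/s
Stations 1, 5 contribute zero (depth or velocity is 0).
Q = Σ qᵢ = 0.5700 m³/s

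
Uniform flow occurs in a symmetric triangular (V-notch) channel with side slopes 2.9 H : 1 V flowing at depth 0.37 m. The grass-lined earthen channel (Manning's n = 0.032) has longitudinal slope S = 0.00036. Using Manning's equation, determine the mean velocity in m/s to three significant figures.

A = z·y² = 2.9×0.37² = 0.3970 m²
P = 2y√(1+z²) = 2×0.37×√(1+2.9²) = 2.270 m
R = A/P = 0.3970/2.270 = 0.1749 m
Q = (1/n)·A·R^(2/3)·S^(1/2) = (1/0.032) × 0.3970 × 0.1749^(2/3) × 0.00036^(1/2) = 0.07362 m³/s
V = Q/A = 0.07362/0.3970 = 0.1854 m/s

0.185 m/s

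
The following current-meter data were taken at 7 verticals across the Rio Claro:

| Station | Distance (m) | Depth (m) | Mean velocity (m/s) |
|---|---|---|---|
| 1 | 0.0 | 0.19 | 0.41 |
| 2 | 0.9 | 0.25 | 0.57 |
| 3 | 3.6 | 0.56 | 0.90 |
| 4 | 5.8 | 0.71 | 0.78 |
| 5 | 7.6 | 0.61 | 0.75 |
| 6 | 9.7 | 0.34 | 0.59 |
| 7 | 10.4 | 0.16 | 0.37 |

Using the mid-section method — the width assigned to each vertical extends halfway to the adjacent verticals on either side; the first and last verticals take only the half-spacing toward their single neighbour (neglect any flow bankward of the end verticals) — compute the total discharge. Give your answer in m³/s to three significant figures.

3.83 m³/s

w_1 = (0.9 − 0.0)/2 = 0.45 m; q_1 = 0.41 × 0.19 × 0.45 = 0.03506 m³/s
w_2 = (3.6 − 0.0)/2 = 1.8 m; q_2 = 0.57 × 0.25 × 1.8 = 0.2565 m³/s
w_3 = (5.8 − 0.9)/2 = 2.45 m; q_3 = 0.90 × 0.56 × 2.45 = 1.235 m³/s
w_4 = (7.6 − 3.6)/2 = 2 m; q_4 = 0.78 × 0.71 × 2 = 1.108 m³/s
w_5 = (9.7 − 5.8)/2 = 1.95 m; q_5 = 0.75 × 0.61 × 1.95 = 0.8921 m³/s
w_6 = (10.4 − 7.6)/2 = 1.4 m; q_6 = 0.59 × 0.34 × 1.4 = 0.2808 m³/s
w_7 = (10.4 − 9.7)/2 = 0.35 m; q_7 = 0.37 × 0.16 × 0.35 = 0.02072 m³/s
Q = Σ qᵢ = 3.828 m³/s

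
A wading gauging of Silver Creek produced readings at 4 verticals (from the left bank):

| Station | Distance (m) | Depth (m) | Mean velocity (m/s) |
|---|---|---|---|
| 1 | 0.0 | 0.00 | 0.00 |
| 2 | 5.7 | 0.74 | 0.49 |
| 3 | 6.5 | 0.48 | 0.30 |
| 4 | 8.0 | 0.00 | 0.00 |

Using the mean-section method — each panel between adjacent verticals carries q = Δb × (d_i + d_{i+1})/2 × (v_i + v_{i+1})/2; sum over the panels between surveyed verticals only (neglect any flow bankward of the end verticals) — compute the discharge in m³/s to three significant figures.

Panel 1-2: Δb = 5.7 m, d̄ = (0.00+0.74)/2 = 0.37, v̄ = (0.00+0.49)/2 = 0.245 → q = 5.7×0.37×0.245 = 0.5167 m³/s
Panel 2-3: Δb = 0.8 m, d̄ = (0.74+0.48)/2 = 0.61, v̄ = (0.49+0.30)/2 = 0.395 → q = 0.8×0.61×0.395 = 0.1928 m³/s
Panel 3-4: Δb = 1.5 m, d̄ = (0.48+0.00)/2 = 0.24, v̄ = (0.30+0.00)/2 = 0.15 → q = 1.5×0.24×0.15 = 0.05400 m³/s
Q = Σ q = 0.7635 m³/s

0.763 m³/s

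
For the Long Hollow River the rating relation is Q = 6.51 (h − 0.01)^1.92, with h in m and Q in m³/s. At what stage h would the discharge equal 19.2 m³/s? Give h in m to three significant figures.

1.77 m

h − h₀ = (Q/C)^(1/b) = (19.2/6.51)^(1/1.92) = 1.756 m
h = 0.01 + 1.756 = 1.766 m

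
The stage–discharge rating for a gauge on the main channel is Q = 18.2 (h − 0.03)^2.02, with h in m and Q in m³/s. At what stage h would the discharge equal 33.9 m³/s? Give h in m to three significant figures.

1.39 m

h − h₀ = (Q/C)^(1/b) = (33.9/18.2)^(1/2.02) = 1.361 m
h = 0.03 + 1.361 = 1.391 m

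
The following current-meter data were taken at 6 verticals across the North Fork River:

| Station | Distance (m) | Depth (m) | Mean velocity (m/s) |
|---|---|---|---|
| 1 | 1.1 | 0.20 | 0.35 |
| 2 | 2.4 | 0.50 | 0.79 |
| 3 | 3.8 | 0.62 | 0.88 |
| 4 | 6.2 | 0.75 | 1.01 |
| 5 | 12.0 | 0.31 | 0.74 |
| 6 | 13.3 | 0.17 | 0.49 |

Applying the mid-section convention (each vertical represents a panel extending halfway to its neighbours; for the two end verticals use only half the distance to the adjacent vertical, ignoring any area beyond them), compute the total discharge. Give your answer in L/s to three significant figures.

5590 L/s

w_1 = (2.4 − 1.1)/2 = 0.65 m; q_1 = 0.35 × 0.20 × 0.65 = 0.04550 m³/s
w_2 = (3.8 − 1.1)/2 = 1.35 m; q_2 = 0.79 × 0.50 × 1.35 = 0.5333 m³/s
w_3 = (6.2 − 2.4)/2 = 1.9 m; q_3 = 0.88 × 0.62 × 1.9 = 1.037 m³/s
w_4 = (12.0 − 3.8)/2 = 4.1 m; q_4 = 1.01 × 0.75 × 4.1 = 3.106 m³/s
w_5 = (13.3 − 6.2)/2 = 3.55 m; q_5 = 0.74 × 0.31 × 3.55 = 0.8144 m³/s
w_6 = (13.3 − 12.0)/2 = 0.65 m; q_6 = 0.49 × 0.17 × 0.65 = 0.05415 m³/s
Q = Σ qᵢ = 5.590 m³/s
= 5.590 × 1000 = 5590 L/s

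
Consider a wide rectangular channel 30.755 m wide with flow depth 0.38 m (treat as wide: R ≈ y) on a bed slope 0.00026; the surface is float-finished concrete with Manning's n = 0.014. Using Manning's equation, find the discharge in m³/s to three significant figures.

A = b·y = 30.755 × 0.38 = 11.69 m²
Wide channel: R ≈ y = 0.38 m
Q = (1/n)·A·R^(2/3)·S^(1/2) = (1/0.014) × 11.69 × 0.3800^(2/3) × 0.00026^(1/2) = 7.062 m³/s

7.06 m³/s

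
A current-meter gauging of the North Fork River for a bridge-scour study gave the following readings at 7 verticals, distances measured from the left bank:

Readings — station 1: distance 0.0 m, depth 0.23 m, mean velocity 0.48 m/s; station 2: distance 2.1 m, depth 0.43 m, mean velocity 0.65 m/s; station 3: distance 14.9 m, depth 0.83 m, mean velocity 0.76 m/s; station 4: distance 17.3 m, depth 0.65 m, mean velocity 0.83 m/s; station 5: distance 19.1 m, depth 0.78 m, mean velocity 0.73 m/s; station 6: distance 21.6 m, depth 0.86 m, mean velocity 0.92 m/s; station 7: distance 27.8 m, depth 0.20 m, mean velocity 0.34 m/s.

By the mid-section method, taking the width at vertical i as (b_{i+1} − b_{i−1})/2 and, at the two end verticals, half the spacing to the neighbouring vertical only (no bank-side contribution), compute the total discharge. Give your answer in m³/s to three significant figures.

13.0 m³/s

w_1 = (2.1 − 0.0)/2 = 1.05 m; q_1 = 0.48 × 0.23 × 1.05 = 0.1159 m³/s
w_2 = (14.9 − 0.0)/2 = 7.45 m; q_2 = 0.65 × 0.43 × 7.45 = 2.082 m³/s
w_3 = (17.3 − 2.1)/2 = 7.6 m; q_3 = 0.76 × 0.83 × 7.6 = 4.794 m³/s
w_4 = (19.1 − 14.9)/2 = 2.1 m; q_4 = 0.83 × 0.65 × 2.1 = 1.133 m³/s
w_5 = (21.6 − 17.3)/2 = 2.15 m; q_5 = 0.73 × 0.78 × 2.15 = 1.224 m³/s
w_6 = (27.8 − 19.1)/2 = 4.35 m; q_6 = 0.92 × 0.86 × 4.35 = 3.442 m³/s
w_7 = (27.8 − 21.6)/2 = 3.1 m; q_7 = 0.34 × 0.20 × 3.1 = 0.2108 m³/s
Q = Σ qᵢ = 13.00 m³/s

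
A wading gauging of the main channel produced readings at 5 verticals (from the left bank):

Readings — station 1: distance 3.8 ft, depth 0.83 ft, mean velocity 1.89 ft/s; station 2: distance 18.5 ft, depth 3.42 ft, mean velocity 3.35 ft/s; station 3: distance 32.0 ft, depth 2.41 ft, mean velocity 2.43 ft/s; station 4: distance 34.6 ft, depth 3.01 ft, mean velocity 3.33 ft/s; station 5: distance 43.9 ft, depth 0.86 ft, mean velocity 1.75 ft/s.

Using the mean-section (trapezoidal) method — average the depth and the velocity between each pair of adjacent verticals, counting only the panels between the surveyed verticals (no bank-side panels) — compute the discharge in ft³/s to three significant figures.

262 ft³/s

Panel 1-2: Δb = 14.7 ft, d̄ = (0.83+3.42)/2 = 2.125, v̄ = (1.89+3.35)/2 = 2.62 → q = 14.7×2.125×2.62 = 81.84 ft³/s
Panel 2-3: Δb = 13.5 ft, d̄ = (3.42+2.41)/2 = 2.915, v̄ = (3.35+2.43)/2 = 2.89 → q = 13.5×2.915×2.89 = 113.7 ft³/s
Panel 3-4: Δb = 2.6 ft, d̄ = (2.41+3.01)/2 = 2.71, v̄ = (2.43+3.33)/2 = 2.88 → q = 2.6×2.71×2.88 = 20.29 ft³/s
Panel 4-5: Δb = 9.3 ft, d̄ = (3.01+0.86)/2 = 1.935, v̄ = (3.33+1.75)/2 = 2.54 → q = 9.3×1.935×2.54 = 45.71 ft³/s
Q = Σ q = 261.6 ft³/s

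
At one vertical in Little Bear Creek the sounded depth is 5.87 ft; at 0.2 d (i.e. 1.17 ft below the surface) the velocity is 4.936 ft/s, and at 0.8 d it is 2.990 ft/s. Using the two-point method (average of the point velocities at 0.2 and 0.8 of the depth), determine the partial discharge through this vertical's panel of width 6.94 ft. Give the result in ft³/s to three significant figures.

v̄ = (4.936 + 2.990) / 2 = 3.963 ft/s
q = v̄ × d × w = 3.963 × 5.87 × 6.94 = 161.4 ft³/s

161 ft³/s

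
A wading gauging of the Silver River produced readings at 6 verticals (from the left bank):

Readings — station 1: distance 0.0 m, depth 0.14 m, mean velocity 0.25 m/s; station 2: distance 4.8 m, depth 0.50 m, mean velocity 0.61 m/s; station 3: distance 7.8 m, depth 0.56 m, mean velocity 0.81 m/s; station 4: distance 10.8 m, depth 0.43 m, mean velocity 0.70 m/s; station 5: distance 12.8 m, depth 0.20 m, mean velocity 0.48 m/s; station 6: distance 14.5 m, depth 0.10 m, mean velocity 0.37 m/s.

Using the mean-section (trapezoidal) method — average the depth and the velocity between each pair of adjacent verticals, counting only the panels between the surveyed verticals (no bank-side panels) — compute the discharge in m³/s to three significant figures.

3.39 m³/s

Panel 1-2: Δb = 4.8 m, d̄ = (0.14+0.50)/2 = 0.32, v̄ = (0.25+0.61)/2 = 0.43 → q = 4.8×0.32×0.43 = 0.6605 m³/s
Panel 2-3: Δb = 3 m, d̄ = (0.50+0.56)/2 = 0.53, v̄ = (0.61+0.81)/2 = 0.71 → q = 3×0.53×0.71 = 1.129 m³/s
Panel 3-4: Δb = 3 m, d̄ = (0.56+0.43)/2 = 0.495, v̄ = (0.81+0.70)/2 = 0.755 → q = 3×0.495×0.755 = 1.121 m³/s
Panel 4-5: Δb = 2 m, d̄ = (0.43+0.20)/2 = 0.315, v̄ = (0.70+0.48)/2 = 0.59 → q = 2×0.315×0.59 = 0.3717 m³/s
Panel 5-6: Δb = 1.7 m, d̄ = (0.20+0.10)/2 = 0.15, v̄ = (0.48+0.37)/2 = 0.425 → q = 1.7×0.15×0.425 = 0.1084 m³/s
Q = Σ q = 3.391 m³/s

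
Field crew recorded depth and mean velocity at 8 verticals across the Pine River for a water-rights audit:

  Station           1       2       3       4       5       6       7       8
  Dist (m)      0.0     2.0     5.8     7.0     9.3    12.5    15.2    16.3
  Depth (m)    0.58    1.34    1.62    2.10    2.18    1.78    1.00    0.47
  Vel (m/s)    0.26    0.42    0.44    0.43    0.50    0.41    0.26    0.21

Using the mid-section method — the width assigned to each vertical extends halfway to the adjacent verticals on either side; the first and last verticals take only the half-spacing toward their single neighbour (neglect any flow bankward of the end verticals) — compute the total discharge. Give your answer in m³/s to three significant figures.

w_1 = (2.0 − 0.0)/2 = 1 m; q_1 = 0.26 × 0.58 × 1 = 0.1508 m³/s
w_2 = (5.8 − 0.0)/2 = 2.9 m; q_2 = 0.42 × 1.34 × 2.9 = 1.632 m³/s
w_3 = (7.0 − 2.0)/2 = 2.5 m; q_3 = 0.44 × 1.62 × 2.5 = 1.782 m³/s
w_4 = (9.3 − 5.8)/2 = 1.75 m; q_4 = 0.43 × 2.10 × 1.75 = 1.580 m³/s
w_5 = (12.5 − 7.0)/2 = 2.75 m; q_5 = 0.50 × 2.18 × 2.75 = 2.998 m³/s
w_6 = (15.2 − 9.3)/2 = 2.95 m; q_6 = 0.41 × 1.78 × 2.95 = 2.153 m³/s
w_7 = (16.3 − 12.5)/2 = 1.9 m; q_7 = 0.26 × 1.00 × 1.9 = 0.4940 m³/s
w_8 = (16.3 − 15.2)/2 = 0.55 m; q_8 = 0.21 × 0.47 × 0.55 = 0.05429 m³/s
Q = Σ qᵢ = 10.84 m³/s

10.8 m³/s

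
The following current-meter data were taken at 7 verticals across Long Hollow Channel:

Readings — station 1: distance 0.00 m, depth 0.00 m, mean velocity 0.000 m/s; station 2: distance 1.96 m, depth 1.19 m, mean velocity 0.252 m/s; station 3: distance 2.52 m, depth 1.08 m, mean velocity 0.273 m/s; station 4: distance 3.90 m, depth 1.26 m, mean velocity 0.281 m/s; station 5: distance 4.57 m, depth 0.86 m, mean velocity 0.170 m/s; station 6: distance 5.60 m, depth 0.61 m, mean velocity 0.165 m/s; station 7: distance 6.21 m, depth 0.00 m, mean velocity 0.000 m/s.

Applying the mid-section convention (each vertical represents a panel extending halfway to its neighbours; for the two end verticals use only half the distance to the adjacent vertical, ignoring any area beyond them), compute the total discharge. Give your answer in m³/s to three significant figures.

w_2 = (2.52 − 0.00)/2 = 1.26 m; q_2 = 0.252 × 1.19 × 1.26 = 0.3778 m³/s
w_3 = (3.90 − 1.96)/2 = 0.97 m; q_3 = 0.273 × 1.08 × 0.97 = 0.2860 m³/s
w_4 = (4.57 − 2.52)/2 = 1.025 m; q_4 = 0.281 × 1.26 × 1.025 = 0.3629 m³/s
w_5 = (5.60 − 3.90)/2 = 0.85 m; q_5 = 0.170 × 0.86 × 0.85 = 0.1243 m³/s
w_6 = (6.21 − 4.57)/2 = 0.82 m; q_6 = 0.165 × 0.61 × 0.82 = 0.08253 m³/s
Stations 1, 7 contribute zero (depth or velocity is 0).
Q = Σ qᵢ = 1.234 m³/s

1.23 m³/s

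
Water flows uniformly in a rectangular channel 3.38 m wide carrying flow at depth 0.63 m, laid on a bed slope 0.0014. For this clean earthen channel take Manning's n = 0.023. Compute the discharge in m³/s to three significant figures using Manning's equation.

2.06 m³/s

A = b·y = 3.38 × 0.63 = 2.129 m²
P = b + 2y = 3.38 + 2×0.63 = 4.640 m
R = A/P = 2.129/4.640 = 0.4589 m
Q = (1/n)·A·R^(2/3)·S^(1/2) = (1/0.023) × 2.129 × 0.4589^(2/3) × 0.0014^(1/2) = 2.061 m³/s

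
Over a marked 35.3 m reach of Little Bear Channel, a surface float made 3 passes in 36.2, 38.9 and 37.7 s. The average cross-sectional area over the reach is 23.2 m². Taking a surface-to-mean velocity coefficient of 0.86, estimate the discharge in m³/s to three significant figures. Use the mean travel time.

18.7 m³/s

t̄ = (36.2 + 38.9 + 37.7) / 3 = 37.6 s
v_surface = L / t̄ = 35.3 / 37.6 = 0.9388 m/s
v_mean = 0.86 × 0.9388 = 0.8074 m/s
Q = A × v_mean = 23.2 × 0.8074 = 18.73 m³/s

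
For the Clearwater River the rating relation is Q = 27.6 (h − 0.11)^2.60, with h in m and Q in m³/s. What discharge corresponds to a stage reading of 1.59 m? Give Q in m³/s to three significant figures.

Q = 27.6 × (1.59 − 0.11)^2.60 = 27.6 × 1.48^2.60 = 76.49 m³/s

76.5 m³/s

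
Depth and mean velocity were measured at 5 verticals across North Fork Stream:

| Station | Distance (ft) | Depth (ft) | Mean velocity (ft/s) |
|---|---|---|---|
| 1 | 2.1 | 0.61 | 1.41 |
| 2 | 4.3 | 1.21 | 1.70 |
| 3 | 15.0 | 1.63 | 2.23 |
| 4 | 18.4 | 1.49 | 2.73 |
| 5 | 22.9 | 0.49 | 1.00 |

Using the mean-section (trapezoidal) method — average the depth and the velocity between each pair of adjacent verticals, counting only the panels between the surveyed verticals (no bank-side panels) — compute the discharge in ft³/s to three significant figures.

54.4 ft³/s

Panel 1-2: Δb = 2.2 ft, d̄ = (0.61+1.21)/2 = 0.91, v̄ = (1.41+1.70)/2 = 1.555 → q = 2.2×0.91×1.555 = 3.113 ft³/s
Panel 2-3: Δb = 10.7 ft, d̄ = (1.21+1.63)/2 = 1.42, v̄ = (1.70+2.23)/2 = 1.965 → q = 10.7×1.42×1.965 = 29.86 ft³/s
Panel 3-4: Δb = 3.4 ft, d̄ = (1.63+1.49)/2 = 1.56, v̄ = (2.23+2.73)/2 = 2.48 → q = 3.4×1.56×2.48 = 13.15 ft³/s
Panel 4-5: Δb = 4.5 ft, d̄ = (1.49+0.49)/2 = 0.99, v̄ = (2.73+1.00)/2 = 1.865 → q = 4.5×0.99×1.865 = 8.309 ft³/s
Q = Σ q = 54.43 ft³/s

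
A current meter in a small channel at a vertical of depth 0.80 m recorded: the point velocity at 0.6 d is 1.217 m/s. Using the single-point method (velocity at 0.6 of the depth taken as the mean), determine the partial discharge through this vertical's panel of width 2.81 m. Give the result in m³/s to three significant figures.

v̄ = v₀.₆ = 1.217 m/s
q = v̄ × d × w = 1.217 × 0.80 × 2.81 = 2.736 m³/s

2.74 m³/s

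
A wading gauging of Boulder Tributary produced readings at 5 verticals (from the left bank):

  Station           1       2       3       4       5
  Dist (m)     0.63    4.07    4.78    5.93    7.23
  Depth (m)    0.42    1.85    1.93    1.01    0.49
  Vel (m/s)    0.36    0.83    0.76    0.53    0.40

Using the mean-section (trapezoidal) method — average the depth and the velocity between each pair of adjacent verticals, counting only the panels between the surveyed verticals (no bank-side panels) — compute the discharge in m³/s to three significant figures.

Panel 1-2: Δb = 3.44 m, d̄ = (0.42+1.85)/2 = 1.135, v̄ = (0.36+0.83)/2 = 0.595 → q = 3.44×1.135×0.595 = 2.323 m³/s
Panel 2-3: Δb = 0.71 m, d̄ = (1.85+1.93)/2 = 1.89, v̄ = (0.83+0.76)/2 = 0.795 → q = 0.71×1.89×0.795 = 1.067 m³/s
Panel 3-4: Δb = 1.15 m, d̄ = (1.93+1.01)/2 = 1.47, v̄ = (0.76+0.53)/2 = 0.645 → q = 1.15×1.47×0.645 = 1.090 m³/s
Panel 4-5: Δb = 1.3 m, d̄ = (1.01+0.49)/2 = 0.75, v̄ = (0.53+0.40)/2 = 0.465 → q = 1.3×0.75×0.465 = 0.4534 m³/s
Q = Σ q = 4.934 m³/s

4.93 m³/s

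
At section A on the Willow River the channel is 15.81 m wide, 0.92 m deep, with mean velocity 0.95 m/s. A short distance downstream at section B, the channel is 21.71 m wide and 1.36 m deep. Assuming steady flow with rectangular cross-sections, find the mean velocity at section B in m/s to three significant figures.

0.468 m/s

Q = A₁V₁ = (15.81×0.92) × 0.95 = 13.82 m³/s
A₂ = 21.71 × 1.36 = 29.53 m²
V₂ = Q/A₂ = 13.82/29.53 = 0.4680 m/s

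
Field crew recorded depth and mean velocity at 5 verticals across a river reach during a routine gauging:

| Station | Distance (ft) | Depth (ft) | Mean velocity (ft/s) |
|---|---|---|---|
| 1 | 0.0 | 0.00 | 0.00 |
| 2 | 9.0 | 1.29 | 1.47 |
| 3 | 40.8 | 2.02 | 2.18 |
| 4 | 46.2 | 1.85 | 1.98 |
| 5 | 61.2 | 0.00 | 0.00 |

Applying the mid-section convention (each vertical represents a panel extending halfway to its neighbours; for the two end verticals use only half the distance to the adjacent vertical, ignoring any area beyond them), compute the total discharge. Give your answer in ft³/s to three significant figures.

158 ft³/s

w_2 = (40.8 − 0.0)/2 = 20.4 ft; q_2 = 1.47 × 1.29 × 20.4 = 38.68 ft³/s
w_3 = (46.2 − 9.0)/2 = 18.6 ft; q_3 = 2.18 × 2.02 × 18.6 = 81.91 ft³/s
w_4 = (61.2 − 40.8)/2 = 10.2 ft; q_4 = 1.98 × 1.85 × 10.2 = 37.36 ft³/s
Stations 1, 5 contribute zero (depth or velocity is 0).
Q = Σ qᵢ = 158.0 ft³/s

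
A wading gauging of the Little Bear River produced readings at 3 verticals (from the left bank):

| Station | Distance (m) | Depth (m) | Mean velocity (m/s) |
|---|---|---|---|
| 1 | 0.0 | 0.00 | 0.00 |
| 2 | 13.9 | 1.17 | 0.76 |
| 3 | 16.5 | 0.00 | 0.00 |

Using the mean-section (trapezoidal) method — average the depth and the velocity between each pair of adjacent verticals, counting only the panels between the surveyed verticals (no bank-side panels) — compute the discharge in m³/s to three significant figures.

3.67 m³/s

Panel 1-2: Δb = 13.9 m, d̄ = (0.00+1.17)/2 = 0.585, v̄ = (0.00+0.76)/2 = 0.38 → q = 13.9×0.585×0.38 = 3.090 m³/s
Panel 2-3: Δb = 2.6 m, d̄ = (1.17+0.00)/2 = 0.585, v̄ = (0.76+0.00)/2 = 0.38 → q = 2.6×0.585×0.38 = 0.5780 m³/s
Q = Σ q = 3.668 m³/s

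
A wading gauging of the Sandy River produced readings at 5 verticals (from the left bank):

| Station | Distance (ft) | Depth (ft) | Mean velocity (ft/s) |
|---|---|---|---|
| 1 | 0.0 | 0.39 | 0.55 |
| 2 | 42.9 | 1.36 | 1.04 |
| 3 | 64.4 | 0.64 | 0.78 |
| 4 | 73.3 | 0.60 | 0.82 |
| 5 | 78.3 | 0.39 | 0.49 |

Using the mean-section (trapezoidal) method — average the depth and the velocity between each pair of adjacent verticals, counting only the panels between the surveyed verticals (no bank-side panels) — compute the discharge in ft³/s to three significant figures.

Panel 1-2: Δb = 42.9 ft, d̄ = (0.39+1.36)/2 = 0.875, v̄ = (0.55+1.04)/2 = 0.795 → q = 42.9×0.875×0.795 = 29.84 ft³/s
Panel 2-3: Δb = 21.5 ft, d̄ = (1.36+0.64)/2 = 1, v̄ = (1.04+0.78)/2 = 0.91 → q = 21.5×1×0.91 = 19.57 ft³/s
Panel 3-4: Δb = 8.9 ft, d̄ = (0.64+0.60)/2 = 0.62, v̄ = (0.78+0.82)/2 = 0.8 → q = 8.9×0.62×0.8 = 4.414 ft³/s
Panel 4-5: Δb = 5 ft, d̄ = (0.60+0.39)/2 = 0.495, v̄ = (0.82+0.49)/2 = 0.655 → q = 5×0.495×0.655 = 1.621 ft³/s
Q = Σ q = 55.44 ft³/s

55.4 ft³/s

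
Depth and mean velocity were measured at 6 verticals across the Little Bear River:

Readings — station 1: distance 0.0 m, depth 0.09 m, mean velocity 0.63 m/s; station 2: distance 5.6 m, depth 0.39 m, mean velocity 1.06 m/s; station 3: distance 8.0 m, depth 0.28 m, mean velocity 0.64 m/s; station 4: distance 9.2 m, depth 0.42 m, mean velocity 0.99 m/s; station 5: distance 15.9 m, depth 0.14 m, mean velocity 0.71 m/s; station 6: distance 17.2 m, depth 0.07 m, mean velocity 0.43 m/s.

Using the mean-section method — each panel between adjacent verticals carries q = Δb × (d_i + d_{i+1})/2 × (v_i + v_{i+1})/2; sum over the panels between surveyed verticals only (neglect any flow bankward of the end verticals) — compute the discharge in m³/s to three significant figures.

3.83 m³/s

Panel 1-2: Δb = 5.6 m, d̄ = (0.09+0.39)/2 = 0.24, v̄ = (0.63+1.06)/2 = 0.845 → q = 5.6×0.24×0.845 = 1.136 m³/s
Panel 2-3: Δb = 2.4 m, d̄ = (0.39+0.28)/2 = 0.335, v̄ = (1.06+0.64)/2 = 0.85 → q = 2.4×0.335×0.85 = 0.6834 m³/s
Panel 3-4: Δb = 1.2 m, d̄ = (0.28+0.42)/2 = 0.35, v̄ = (0.64+0.99)/2 = 0.815 → q = 1.2×0.35×0.815 = 0.3423 m³/s
Panel 4-5: Δb = 6.7 m, d̄ = (0.42+0.14)/2 = 0.28, v̄ = (0.99+0.71)/2 = 0.85 → q = 6.7×0.28×0.85 = 1.595 m³/s
Panel 5-6: Δb = 1.3 m, d̄ = (0.14+0.07)/2 = 0.105, v̄ = (0.71+0.43)/2 = 0.57 → q = 1.3×0.105×0.57 = 0.07781 m³/s
Q = Σ q = 3.834 m³/s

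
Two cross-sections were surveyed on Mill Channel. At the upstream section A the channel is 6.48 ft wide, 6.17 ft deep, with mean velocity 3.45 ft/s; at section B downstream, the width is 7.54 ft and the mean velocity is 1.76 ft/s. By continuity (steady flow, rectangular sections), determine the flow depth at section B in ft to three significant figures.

Q = A₁V₁ = (6.48×6.17) × 3.45 = 137.9 ft³/s
d₂ = Q/(b₂ V₂) = 137.9/(7.54×1.76) = 10.39 ft

10.4 ft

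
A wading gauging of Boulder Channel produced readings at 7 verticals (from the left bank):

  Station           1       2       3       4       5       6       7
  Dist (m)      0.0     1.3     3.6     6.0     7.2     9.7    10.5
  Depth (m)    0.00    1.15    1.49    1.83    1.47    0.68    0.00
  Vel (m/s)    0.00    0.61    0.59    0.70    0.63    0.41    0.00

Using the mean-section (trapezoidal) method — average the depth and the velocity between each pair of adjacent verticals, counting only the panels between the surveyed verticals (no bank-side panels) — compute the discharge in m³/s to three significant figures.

Panel 1-2: Δb = 1.3 m, d̄ = (0.00+1.15)/2 = 0.575, v̄ = (0.00+0.61)/2 = 0.305 → q = 1.3×0.575×0.305 = 0.2280 m³/s
Panel 2-3: Δb = 2.3 m, d̄ = (1.15+1.49)/2 = 1.32, v̄ = (0.61+0.59)/2 = 0.6 → q = 2.3×1.32×0.6 = 1.822 m³/s
Panel 3-4: Δb = 2.4 m, d̄ = (1.49+1.83)/2 = 1.66, v̄ = (0.59+0.70)/2 = 0.645 → q = 2.4×1.66×0.645 = 2.570 m³/s
Panel 4-5: Δb = 1.2 m, d̄ = (1.83+1.47)/2 = 1.65, v̄ = (0.70+0.63)/2 = 0.665 → q = 1.2×1.65×0.665 = 1.317 m³/s
Panel 5-6: Δb = 2.5 m, d̄ = (1.47+0.68)/2 = 1.075, v̄ = (0.63+0.41)/2 = 0.52 → q = 2.5×1.075×0.52 = 1.398 m³/s
Panel 6-7: Δb = 0.8 m, d̄ = (0.68+0.00)/2 = 0.34, v̄ = (0.41+0.00)/2 = 0.205 → q = 0.8×0.34×0.205 = 0.05576 m³/s
Q = Σ q = 7.389 m³/s

7.39 m³/s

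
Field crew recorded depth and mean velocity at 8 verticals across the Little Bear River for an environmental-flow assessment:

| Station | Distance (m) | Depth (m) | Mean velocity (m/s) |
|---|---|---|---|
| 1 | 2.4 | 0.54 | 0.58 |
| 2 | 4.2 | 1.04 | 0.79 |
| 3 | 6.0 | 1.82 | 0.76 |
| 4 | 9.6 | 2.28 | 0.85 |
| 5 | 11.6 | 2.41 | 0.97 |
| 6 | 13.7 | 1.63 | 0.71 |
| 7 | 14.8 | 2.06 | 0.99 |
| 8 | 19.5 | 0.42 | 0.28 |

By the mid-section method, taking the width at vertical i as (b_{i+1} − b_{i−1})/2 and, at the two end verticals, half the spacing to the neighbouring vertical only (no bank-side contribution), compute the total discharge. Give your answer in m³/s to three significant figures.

23.8 m³/s

w_1 = (4.2 − 2.4)/2 = 0.9 m; q_1 = 0.58 × 0.54 × 0.9 = 0.2819 m³/s
w_2 = (6.0 − 2.4)/2 = 1.8 m; q_2 = 0.79 × 1.04 × 1.8 = 1.479 m³/s
w_3 = (9.6 − 4.2)/2 = 2.7 m; q_3 = 0.76 × 1.82 × 2.7 = 3.735 m³/s
w_4 = (11.6 − 6.0)/2 = 2.8 m; q_4 = 0.85 × 2.28 × 2.8 = 5.426 m³/s
w_5 = (13.7 − 9.6)/2 = 2.05 m; q_5 = 0.97 × 2.41 × 2.05 = 4.792 m³/s
w_6 = (14.8 − 11.6)/2 = 1.6 m; q_6 = 0.71 × 1.63 × 1.6 = 1.852 m³/s
w_7 = (19.5 − 13.7)/2 = 2.9 m; q_7 = 0.99 × 2.06 × 2.9 = 5.914 m³/s
w_8 = (19.5 − 14.8)/2 = 2.35 m; q_8 = 0.28 × 0.42 × 2.35 = 0.2764 m³/s
Q = Σ qᵢ = 23.76 m³/s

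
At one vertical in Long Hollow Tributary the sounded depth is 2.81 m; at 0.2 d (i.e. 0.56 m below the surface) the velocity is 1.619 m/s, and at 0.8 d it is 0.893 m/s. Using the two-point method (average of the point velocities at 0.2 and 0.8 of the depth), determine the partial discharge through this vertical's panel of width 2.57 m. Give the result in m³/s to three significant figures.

v̄ = (1.619 + 0.893) / 2 = 1.256 m/s
q = v̄ × d × w = 1.256 × 2.81 × 2.57 = 9.070 m³/s

9.07 m³/s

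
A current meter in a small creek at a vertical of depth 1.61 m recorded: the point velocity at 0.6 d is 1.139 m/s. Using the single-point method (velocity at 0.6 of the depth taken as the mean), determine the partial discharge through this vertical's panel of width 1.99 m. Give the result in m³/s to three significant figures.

3.65 m³/s

v̄ = v₀.₆ = 1.139 m/s
q = v̄ × d × w = 1.139 × 1.61 × 1.99 = 3.649 m³/s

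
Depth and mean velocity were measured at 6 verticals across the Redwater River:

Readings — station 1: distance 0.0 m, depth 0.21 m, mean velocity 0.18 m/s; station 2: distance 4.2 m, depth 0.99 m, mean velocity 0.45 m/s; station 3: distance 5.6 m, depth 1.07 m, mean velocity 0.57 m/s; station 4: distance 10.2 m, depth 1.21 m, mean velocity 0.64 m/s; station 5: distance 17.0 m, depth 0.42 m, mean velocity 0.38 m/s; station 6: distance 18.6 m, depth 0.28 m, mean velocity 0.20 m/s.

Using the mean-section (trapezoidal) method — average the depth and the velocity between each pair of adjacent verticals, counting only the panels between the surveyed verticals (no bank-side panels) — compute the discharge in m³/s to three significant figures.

7.69 m³/s

Panel 1-2: Δb = 4.2 m, d̄ = (0.21+0.99)/2 = 0.6, v̄ = (0.18+0.45)/2 = 0.315 → q = 4.2×0.6×0.315 = 0.7938 m³/s
Panel 2-3: Δb = 1.4 m, d̄ = (0.99+1.07)/2 = 1.03, v̄ = (0.45+0.57)/2 = 0.51 → q = 1.4×1.03×0.51 = 0.7354 m³/s
Panel 3-4: Δb = 4.6 m, d̄ = (1.07+1.21)/2 = 1.14, v̄ = (0.57+0.64)/2 = 0.605 → q = 4.6×1.14×0.605 = 3.173 m³/s
Panel 4-5: Δb = 6.8 m, d̄ = (1.21+0.42)/2 = 0.815, v̄ = (0.64+0.38)/2 = 0.51 → q = 6.8×0.815×0.51 = 2.826 m³/s
Panel 5-6: Δb = 1.6 m, d̄ = (0.42+0.28)/2 = 0.35, v̄ = (0.38+0.20)/2 = 0.29 → q = 1.6×0.35×0.29 = 0.1624 m³/s
Q = Σ q = 7.691 m³/s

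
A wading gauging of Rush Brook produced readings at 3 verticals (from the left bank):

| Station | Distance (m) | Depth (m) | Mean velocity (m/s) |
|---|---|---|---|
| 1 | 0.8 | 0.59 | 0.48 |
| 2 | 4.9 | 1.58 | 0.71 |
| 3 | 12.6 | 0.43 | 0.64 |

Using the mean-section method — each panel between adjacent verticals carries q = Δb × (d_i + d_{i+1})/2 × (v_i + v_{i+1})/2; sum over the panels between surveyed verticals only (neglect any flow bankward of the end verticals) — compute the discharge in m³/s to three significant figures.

Panel 1-2: Δb = 4.1 m, d̄ = (0.59+1.58)/2 = 1.085, v̄ = (0.48+0.71)/2 = 0.595 → q = 4.1×1.085×0.595 = 2.647 m³/s
Panel 2-3: Δb = 7.7 m, d̄ = (1.58+0.43)/2 = 1.005, v̄ = (0.71+0.64)/2 = 0.675 → q = 7.7×1.005×0.675 = 5.223 m³/s
Q = Σ q = 7.870 m³/s

7.87 m³/s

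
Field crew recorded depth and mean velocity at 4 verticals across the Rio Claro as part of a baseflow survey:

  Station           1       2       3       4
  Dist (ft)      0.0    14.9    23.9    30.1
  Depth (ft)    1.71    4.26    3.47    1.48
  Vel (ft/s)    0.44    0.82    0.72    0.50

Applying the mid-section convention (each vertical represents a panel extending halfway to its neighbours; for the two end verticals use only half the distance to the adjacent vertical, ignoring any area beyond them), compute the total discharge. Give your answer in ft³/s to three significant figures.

68.6 ft³/s

w_1 = (14.9 − 0.0)/2 = 7.45 ft; q_1 = 0.44 × 1.71 × 7.45 = 5.605 ft³/s
w_2 = (23.9 − 0.0)/2 = 11.95 ft; q_2 = 0.82 × 4.26 × 11.95 = 41.74 ft³/s
w_3 = (30.1 − 14.9)/2 = 7.6 ft; q_3 = 0.72 × 3.47 × 7.6 = 18.99 ft³/s
w_4 = (30.1 − 23.9)/2 = 3.1 ft; q_4 = 0.50 × 1.48 × 3.1 = 2.294 ft³/s
Q = Σ qᵢ = 68.63 ft³/s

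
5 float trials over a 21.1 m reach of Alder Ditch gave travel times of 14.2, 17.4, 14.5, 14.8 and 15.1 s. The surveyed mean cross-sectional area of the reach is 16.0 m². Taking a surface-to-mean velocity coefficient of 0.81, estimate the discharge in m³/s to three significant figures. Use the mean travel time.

18.0 m³/s

t̄ = (14.2 + 17.4 + 14.5 + 14.8 + 15.1) / 5 = 15.2 s
v_surface = L / t̄ = 21.1 / 15.2 = 1.388 m/s
v_mean = 0.81 × 1.388 = 1.124 m/s
Q = A × v_mean = 16.0 × 1.124 = 17.99 m³/s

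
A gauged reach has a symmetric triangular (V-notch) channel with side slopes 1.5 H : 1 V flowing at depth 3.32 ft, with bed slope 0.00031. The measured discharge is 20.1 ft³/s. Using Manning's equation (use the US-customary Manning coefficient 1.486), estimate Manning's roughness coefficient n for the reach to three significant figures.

0.0267

A = z·y² = 1.5×3.32² = 16.53 ft²
P = 2y√(1+z²) = 2×3.32×√(1+1.5²) = 11.97 ft
R = A/P = 16.53/11.97 = 1.381 ft
n = (1.486/Q)·A·R^(2/3)·S^(1/2) = (1.486/20.1) × 16.53 × 1.240 × 0.01761 = 0.02669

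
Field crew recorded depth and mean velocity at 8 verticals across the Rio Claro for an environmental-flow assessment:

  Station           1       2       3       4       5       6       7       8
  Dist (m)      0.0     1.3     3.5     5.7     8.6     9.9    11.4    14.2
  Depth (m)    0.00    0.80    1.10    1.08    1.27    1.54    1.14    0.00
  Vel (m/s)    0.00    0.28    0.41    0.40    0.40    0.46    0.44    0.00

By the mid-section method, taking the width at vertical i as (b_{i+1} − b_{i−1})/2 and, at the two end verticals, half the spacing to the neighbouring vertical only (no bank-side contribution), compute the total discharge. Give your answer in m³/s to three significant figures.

w_2 = (3.5 − 0.0)/2 = 1.75 m; q_2 = 0.28 × 0.80 × 1.75 = 0.3920 m³/s
w_3 = (5.7 − 1.3)/2 = 2.2 m; q_3 = 0.41 × 1.10 × 2.2 = 0.9922 m³/s
w_4 = (8.6 − 3.5)/2 = 2.55 m; q_4 = 0.40 × 1.08 × 2.55 = 1.102 m³/s
w_5 = (9.9 − 5.7)/2 = 2.1 m; q_5 = 0.40 × 1.27 × 2.1 = 1.067 m³/s
w_6 = (11.4 − 8.6)/2 = 1.4 m; q_6 = 0.46 × 1.54 × 1.4 = 0.9918 m³/s
w_7 = (14.2 − 9.9)/2 = 2.15 m; q_7 = 0.44 × 1.14 × 2.15 = 1.078 m³/s
Stations 1, 8 contribute zero (depth or velocity is 0).
Q = Σ qᵢ = 5.623 m³/s

5.62 m³/s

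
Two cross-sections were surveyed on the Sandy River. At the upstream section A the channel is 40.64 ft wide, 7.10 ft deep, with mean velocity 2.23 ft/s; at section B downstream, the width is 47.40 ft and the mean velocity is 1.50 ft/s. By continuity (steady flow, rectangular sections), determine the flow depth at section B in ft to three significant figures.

9.05 ft

Q = A₁V₁ = (40.64×7.10) × 2.23 = 643.5 ft³/s
d₂ = Q/(b₂ V₂) = 643.5/(47.40×1.50) = 9.050 ft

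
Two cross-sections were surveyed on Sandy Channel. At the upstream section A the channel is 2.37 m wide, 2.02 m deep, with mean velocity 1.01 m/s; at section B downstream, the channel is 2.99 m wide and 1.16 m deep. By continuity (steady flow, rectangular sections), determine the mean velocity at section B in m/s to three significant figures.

1.39 m/s

Q = A₁V₁ = (2.37×2.02) × 1.01 = 4.835 m³/s
A₂ = 2.99 × 1.16 = 3.468 m²
V₂ = Q/A₂ = 4.835/3.468 = 1.394 m/s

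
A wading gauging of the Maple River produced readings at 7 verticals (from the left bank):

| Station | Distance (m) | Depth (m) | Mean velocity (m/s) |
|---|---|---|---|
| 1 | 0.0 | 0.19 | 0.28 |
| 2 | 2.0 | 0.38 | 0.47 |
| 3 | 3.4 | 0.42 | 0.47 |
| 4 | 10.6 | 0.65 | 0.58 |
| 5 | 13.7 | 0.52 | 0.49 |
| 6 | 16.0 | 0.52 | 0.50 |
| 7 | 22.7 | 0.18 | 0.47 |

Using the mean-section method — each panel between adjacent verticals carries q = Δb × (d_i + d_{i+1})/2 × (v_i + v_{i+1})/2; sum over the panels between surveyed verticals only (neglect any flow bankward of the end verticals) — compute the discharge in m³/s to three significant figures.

Panel 1-2: Δb = 2 m, d̄ = (0.19+0.38)/2 = 0.285, v̄ = (0.28+0.47)/2 = 0.375 → q = 2×0.285×0.375 = 0.2138 m³/s
Panel 2-3: Δb = 1.4 m, d̄ = (0.38+0.42)/2 = 0.4, v̄ = (0.47+0.47)/2 = 0.47 → q = 1.4×0.4×0.47 = 0.2632 m³/s
Panel 3-4: Δb = 7.2 m, d̄ = (0.42+0.65)/2 = 0.535, v̄ = (0.47+0.58)/2 = 0.525 → q = 7.2×0.535×0.525 = 2.022 m³/s
Panel 4-5: Δb = 3.1 m, d̄ = (0.65+0.52)/2 = 0.585, v̄ = (0.58+0.49)/2 = 0.535 → q = 3.1×0.585×0.535 = 0.9702 m³/s
Panel 5-6: Δb = 2.3 m, d̄ = (0.52+0.52)/2 = 0.52, v̄ = (0.49+0.50)/2 = 0.495 → q = 2.3×0.52×0.495 = 0.5920 m³/s
Panel 6-7: Δb = 6.7 m, d̄ = (0.52+0.18)/2 = 0.35, v̄ = (0.50+0.47)/2 = 0.485 → q = 6.7×0.35×0.485 = 1.137 m³/s
Q = Σ q = 5.199 m³/s

5.20 m³/s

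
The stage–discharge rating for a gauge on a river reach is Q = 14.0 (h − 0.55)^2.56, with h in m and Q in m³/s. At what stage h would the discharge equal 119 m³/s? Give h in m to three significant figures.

h − h₀ = (Q/C)^(1/b) = (119/14.0)^(1/2.56) = 2.307 m
h = 0.55 + 2.307 = 2.857 m

2.86 m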